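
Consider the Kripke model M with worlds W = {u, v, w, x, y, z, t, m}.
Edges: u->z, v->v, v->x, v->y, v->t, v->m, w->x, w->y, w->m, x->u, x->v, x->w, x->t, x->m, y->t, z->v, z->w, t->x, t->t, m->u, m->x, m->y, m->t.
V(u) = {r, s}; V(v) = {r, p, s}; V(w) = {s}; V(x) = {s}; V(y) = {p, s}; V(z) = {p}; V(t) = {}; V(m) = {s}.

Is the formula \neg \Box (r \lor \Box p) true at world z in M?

Yes

At z: \Box (r \lor \Box p) is false, so \neg \Box (r \lor \Box p) is true.
  At z: \Box (r \lor \Box p) requires r \lor \Box p at every successor {v, w}.
    r \lor \Box p fails at w, so \Box (r \lor \Box p) is false at z.
      At w: r is false, \Box p is false, so r \lor \Box p is false.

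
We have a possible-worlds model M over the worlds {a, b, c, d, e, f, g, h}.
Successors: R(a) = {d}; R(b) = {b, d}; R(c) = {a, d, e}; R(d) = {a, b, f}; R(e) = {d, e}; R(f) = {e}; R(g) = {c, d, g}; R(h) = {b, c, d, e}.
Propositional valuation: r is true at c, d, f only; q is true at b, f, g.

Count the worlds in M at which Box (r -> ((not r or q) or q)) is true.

Let φ = Box (r -> ((not r or q) or q)). Evaluate φ at each world:
  a (successors {d}): φ is false.
  b (successors {b, d}): φ is false.
  c (successors {a, d, e}): φ is false.
  d (successors {a, b, f}): φ is true.
  e (successors {d, e}): φ is false.
  f (successors {e}): φ is true.
  g (successors {c, d, g}): φ is false.
  h (successors {b, c, d, e}): φ is false.
For instance, at c:
  At c: Box (r -> ((not r or q) or q)) requires r -> ((not r or q) or q) at every successor {a, d, e}.
    r -> ((not r or q) or q) fails at d, so Box (r -> ((not r or q) or q)) is false at c.
Satisfying worlds: {d, f}

2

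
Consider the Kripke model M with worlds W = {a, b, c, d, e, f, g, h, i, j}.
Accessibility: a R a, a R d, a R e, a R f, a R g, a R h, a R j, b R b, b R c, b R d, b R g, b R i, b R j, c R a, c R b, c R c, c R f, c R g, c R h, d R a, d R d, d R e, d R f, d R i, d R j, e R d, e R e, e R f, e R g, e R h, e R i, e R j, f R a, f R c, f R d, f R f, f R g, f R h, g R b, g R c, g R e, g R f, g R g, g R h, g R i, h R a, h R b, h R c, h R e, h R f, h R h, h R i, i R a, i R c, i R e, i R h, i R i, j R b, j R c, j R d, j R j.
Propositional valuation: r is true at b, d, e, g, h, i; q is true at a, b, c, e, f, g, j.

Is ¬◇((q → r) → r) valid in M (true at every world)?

Let φ = ¬◇((q → r) → r). Evaluate φ at each world:
  a (successors {a, d, e, f, g, h, j}): φ is false.
  b (successors {b, c, d, g, i, j}): φ is false.
  c (successors {a, b, c, f, g, h}): φ is false.
  d (successors {a, d, e, f, i, j}): φ is false.
  e (successors {d, e, f, g, h, i, j}): φ is false.
  f (successors {a, c, d, f, g, h}): φ is false.
  g (successors {b, c, e, f, g, h, i}): φ is false.
  h (successors {a, b, c, e, f, h, i}): φ is false.
  i (successors {a, c, e, h, i}): φ is false.
  j (successors {b, c, d, j}): φ is false.
Detail at a (counterexample):
  At a: ◇((q → r) → r) is true, so ¬◇((q → r) → r) is false.
    At a: ◇((q → r) → r) requires (q → r) → r at some successor in {a, d, e, f, g, h, j}.
      (q → r) → r holds at a, so ◇((q → r) → r) is true at a.

No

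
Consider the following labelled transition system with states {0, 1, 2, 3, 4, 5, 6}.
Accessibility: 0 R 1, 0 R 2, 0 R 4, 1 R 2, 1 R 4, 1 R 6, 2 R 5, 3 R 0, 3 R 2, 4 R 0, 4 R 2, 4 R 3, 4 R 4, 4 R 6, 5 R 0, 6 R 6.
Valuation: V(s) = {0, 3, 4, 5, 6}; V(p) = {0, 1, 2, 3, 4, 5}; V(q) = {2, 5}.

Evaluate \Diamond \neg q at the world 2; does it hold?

Recall that \Diamond ψ holds at a world iff ψ holds at some accessible world.
At 2: \Diamond \neg q requires \neg q at some successor in {5}.
  At 5: \neg q is false.
So \Diamond \neg q is false at 2.

No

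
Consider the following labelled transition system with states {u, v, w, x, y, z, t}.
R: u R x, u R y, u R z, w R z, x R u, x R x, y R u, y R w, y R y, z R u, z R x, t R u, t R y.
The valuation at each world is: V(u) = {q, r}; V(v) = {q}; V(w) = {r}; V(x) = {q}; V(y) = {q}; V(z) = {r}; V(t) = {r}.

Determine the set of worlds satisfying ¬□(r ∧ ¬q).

u, x, y, z, t

Let φ = ¬□(r ∧ ¬q). Evaluate φ at each world:
  u (successors {x, y, z}): φ is true.
  v (successors ∅): φ is false.
  w (successors {z}): φ is false.
  x (successors {u, x}): φ is true.
  y (successors {u, w, y}): φ is true.
  z (successors {u, x}): φ is true.
  t (successors {u, y}): φ is true.
For instance, at w:
  At w: □(r ∧ ¬q) is true, so ¬□(r ∧ ¬q) is false.
    At w: □(r ∧ ¬q) requires r ∧ ¬q at every successor {z}.
      At z: r ∧ ¬q is true.
    So □(r ∧ ¬q) is true at w.
Satisfying worlds: {u, x, y, z, t}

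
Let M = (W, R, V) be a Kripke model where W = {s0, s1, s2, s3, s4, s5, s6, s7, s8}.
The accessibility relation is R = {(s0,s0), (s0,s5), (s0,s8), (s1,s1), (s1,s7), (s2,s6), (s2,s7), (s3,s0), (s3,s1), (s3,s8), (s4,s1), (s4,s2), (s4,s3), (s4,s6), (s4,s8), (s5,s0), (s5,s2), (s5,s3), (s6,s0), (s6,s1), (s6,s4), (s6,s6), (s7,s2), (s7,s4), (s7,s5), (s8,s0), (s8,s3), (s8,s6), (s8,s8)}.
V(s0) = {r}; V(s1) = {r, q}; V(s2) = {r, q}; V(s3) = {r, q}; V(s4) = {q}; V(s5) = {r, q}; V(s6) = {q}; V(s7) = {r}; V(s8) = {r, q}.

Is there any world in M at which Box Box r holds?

Let φ = Box Box r. Evaluate φ at each world:
  s0 (successors {s0, s5, s8}): φ is false.
  s1 (successors {s1, s7}): φ is false.
  s2 (successors {s6, s7}): φ is false.
  s3 (successors {s0, s1, s8}): φ is false.
  s4 (successors {s1, s2, s3, s6, s8}): φ is false.
  s5 (successors {s0, s2, s3}): φ is false.
  s6 (successors {s0, s1, s4, s6}): φ is false.
  s7 (successors {s2, s4, s5}): φ is false.
  s8 (successors {s0, s3, s6, s8}): φ is false.
For instance, at s3:
  At s3: Box Box r requires Box r at every successor {s0, s1, s8}.
    Box r fails at s8, so Box Box r is false at s3.
      At s8: Box r requires r at every successor {s0, s3, s6, s8}.
        r fails at s6, so Box r is false at s8.

No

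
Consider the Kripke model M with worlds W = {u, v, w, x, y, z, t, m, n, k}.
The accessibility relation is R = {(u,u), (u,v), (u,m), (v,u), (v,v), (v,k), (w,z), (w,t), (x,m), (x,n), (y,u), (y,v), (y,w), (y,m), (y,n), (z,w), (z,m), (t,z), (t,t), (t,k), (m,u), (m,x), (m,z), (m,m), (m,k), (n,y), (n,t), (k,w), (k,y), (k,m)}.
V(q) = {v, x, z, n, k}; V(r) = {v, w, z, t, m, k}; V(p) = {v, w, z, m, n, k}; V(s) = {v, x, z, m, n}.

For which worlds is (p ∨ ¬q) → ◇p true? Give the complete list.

u, v, w, x, y, z, t, m, k

Recall that ◇ψ holds at a world iff ψ holds at some accessible world.
Let φ = (p ∨ ¬q) → ◇p. Evaluate φ at each world:
  u (successors {u, v, m}): φ is true.
  v (successors {u, v, k}): φ is true.
  w (successors {z, t}): φ is true.
  x (successors {m, n}): φ is true.
  y (successors {u, v, w, m, n}): φ is true.
  z (successors {w, m}): φ is true.
  t (successors {z, t, k}): φ is true.
  m (successors {u, x, z, m, k}): φ is true.
  n (successors {y, t}): φ is false.
  k (successors {w, y, m}): φ is true.
For instance, at v:
  At v: p ∨ ¬q is true, ◇p is true, so (p ∨ ¬q) → ◇p is true.
    At v: ◇p requires p at some successor in {u, v, k}.
      p holds at v, so ◇p is true at v.
Satisfying worlds: {u, v, w, x, y, z, t, m, k}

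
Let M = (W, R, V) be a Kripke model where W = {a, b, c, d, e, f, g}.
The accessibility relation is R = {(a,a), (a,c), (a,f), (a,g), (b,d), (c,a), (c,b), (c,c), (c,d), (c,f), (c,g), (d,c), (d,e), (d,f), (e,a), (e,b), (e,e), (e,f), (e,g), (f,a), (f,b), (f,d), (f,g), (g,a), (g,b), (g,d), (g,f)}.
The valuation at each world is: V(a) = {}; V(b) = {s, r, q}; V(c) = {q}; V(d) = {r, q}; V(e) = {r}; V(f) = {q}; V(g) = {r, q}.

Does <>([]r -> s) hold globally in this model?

Let φ = <>([]r -> s). Evaluate φ at each world:
  a (successors {a, c, f, g}): φ is true.
  b (successors {d}): φ is true.
  c (successors {a, b, c, d, f, g}): φ is true.
  d (successors {c, e, f}): φ is true.
  e (successors {a, b, e, f, g}): φ is true.
  f (successors {a, b, d, g}): φ is true.
  g (successors {a, b, d, f}): φ is true.
For instance, at d:
  At d: <>([]r -> s) requires []r -> s at some successor in {c, e, f}.
    []r -> s holds at c, so <>([]r -> s) is true at d.
      At c: []r is false, s is false, so []r -> s is true.

Yes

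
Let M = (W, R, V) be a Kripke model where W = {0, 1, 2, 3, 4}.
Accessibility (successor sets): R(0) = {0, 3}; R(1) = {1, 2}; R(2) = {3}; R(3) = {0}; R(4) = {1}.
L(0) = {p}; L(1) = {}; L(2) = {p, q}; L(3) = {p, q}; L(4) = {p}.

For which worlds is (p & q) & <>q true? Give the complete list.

Let φ = (p & q) & <>q. Evaluate φ at each world:
  0 (successors {0, 3}): φ is false.
  1 (successors {1, 2}): φ is false.
  2 (successors {3}): φ is true.
  3 (successors {0}): φ is false.
  4 (successors {1}): φ is false.
For instance, at 0:
  At 0: p & q is false, <>q is true, so (p & q) & <>q is false.
    At 0: <>q requires q at some successor in {0, 3}.
      q holds at 3, so <>q is true at 0.
Satisfying worlds: {2}

2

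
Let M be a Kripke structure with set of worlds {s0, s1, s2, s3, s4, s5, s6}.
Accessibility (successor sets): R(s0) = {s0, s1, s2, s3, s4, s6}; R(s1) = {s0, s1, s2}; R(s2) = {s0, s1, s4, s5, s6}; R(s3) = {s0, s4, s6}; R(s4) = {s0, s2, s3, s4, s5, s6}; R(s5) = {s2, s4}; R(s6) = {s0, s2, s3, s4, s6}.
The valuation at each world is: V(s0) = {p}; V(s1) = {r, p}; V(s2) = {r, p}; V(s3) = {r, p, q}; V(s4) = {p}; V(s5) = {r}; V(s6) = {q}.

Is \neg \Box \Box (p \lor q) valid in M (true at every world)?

Recall that \Box ψ holds at a world iff ψ holds at every accessible world, and \Diamond ψ holds iff ψ holds at some accessible world.
Let φ = \neg \Box \Box (p \lor q). Evaluate φ at each world:
  s0 (successors {s0, s1, s2, s3, s4, s6}): φ is true.
  s1 (successors {s0, s1, s2}): φ is true.
  s2 (successors {s0, s1, s4, s5, s6}): φ is true.
  s3 (successors {s0, s4, s6}): φ is true.
  s4 (successors {s0, s2, s3, s4, s5, s6}): φ is true.
  s5 (successors {s2, s4}): φ is true.
  s6 (successors {s0, s2, s3, s4, s6}): φ is true.
For instance, at s0:
  At s0: \Box \Box (p \lor q) is false, so \neg \Box \Box (p \lor q) is true.
    At s0: \Box \Box (p \lor q) requires \Box (p \lor q) at every successor {s0, s1, s2, s3, s4, s6}.
      \Box (p \lor q) fails at s2, so \Box \Box (p \lor q) is false at s0.

Yes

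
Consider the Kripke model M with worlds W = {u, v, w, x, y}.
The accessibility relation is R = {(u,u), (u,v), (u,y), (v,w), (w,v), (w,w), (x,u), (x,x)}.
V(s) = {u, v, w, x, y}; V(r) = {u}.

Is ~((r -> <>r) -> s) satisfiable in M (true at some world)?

Let φ = ~((r -> <>r) -> s). Evaluate φ at each world:
  u (successors {u, v, y}): φ is false.
  v (successors {w}): φ is false.
  w (successors {v, w}): φ is false.
  x (successors {u, x}): φ is false.
  y (successors ∅): φ is false.
For instance, at w:
  At w: (r -> <>r) -> s is true, so ~((r -> <>r) -> s) is false.
    At w: r -> <>r is true, s is true, so (r -> <>r) -> s is true.
      At w: r is false, <>r is false, so r -> <>r is true.

No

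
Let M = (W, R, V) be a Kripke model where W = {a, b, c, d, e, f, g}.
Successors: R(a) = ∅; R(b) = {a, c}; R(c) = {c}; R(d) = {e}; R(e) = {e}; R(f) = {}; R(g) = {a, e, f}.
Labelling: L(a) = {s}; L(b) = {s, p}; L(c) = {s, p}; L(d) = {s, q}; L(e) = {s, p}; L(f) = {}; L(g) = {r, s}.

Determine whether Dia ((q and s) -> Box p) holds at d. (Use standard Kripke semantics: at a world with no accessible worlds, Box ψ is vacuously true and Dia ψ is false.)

Yes

Recall that Box ψ holds at a world iff ψ holds at every accessible world, and Dia ψ holds iff ψ holds at some accessible world.
At d: Dia ((q and s) -> Box p) requires (q and s) -> Box p at some successor in {e}.
  (q and s) -> Box p holds at e, so Dia ((q and s) -> Box p) is true at d.
    At e: q and s is false, Box p is true, so (q and s) -> Box p is true.
      At e: Box p requires p at every successor {e}.
        At e: p is true.
      So Box p is true at e.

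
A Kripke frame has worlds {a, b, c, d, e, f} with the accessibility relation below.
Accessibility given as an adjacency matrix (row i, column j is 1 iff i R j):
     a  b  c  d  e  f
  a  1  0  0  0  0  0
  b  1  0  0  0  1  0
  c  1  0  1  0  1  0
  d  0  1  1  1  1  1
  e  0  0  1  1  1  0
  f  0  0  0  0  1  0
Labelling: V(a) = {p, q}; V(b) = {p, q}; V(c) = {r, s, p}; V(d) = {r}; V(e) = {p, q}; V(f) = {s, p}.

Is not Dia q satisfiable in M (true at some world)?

Let φ = not Dia q. Evaluate φ at each world:
  a (successors {a}): φ is false.
  b (successors {a, e}): φ is false.
  c (successors {a, c, e}): φ is false.
  d (successors {b, c, d, e, f}): φ is false.
  e (successors {c, d, e}): φ is false.
  f (successors {e}): φ is false.
For instance, at d:
  At d: Dia q is true, so not Dia q is false.
    At d: Dia q requires q at some successor in {b, c, d, e, f}.
      q holds at b, so Dia q is true at d.

No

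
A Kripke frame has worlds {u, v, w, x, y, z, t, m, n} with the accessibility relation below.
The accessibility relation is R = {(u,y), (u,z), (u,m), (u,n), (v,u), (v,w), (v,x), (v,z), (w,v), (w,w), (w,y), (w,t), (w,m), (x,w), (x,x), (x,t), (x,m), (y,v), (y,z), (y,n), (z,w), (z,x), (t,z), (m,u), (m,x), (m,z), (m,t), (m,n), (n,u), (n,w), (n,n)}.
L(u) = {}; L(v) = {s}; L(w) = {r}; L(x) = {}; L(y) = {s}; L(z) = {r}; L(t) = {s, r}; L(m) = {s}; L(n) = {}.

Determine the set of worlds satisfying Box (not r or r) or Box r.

u, v, w, x, y, z, t, m, n

Let φ = Box (not r or r) or Box r. Evaluate φ at each world:
  u (successors {y, z, m, n}): φ is true.
  v (successors {u, w, x, z}): φ is true.
  w (successors {v, w, y, t, m}): φ is true.
  x (successors {w, x, t, m}): φ is true.
  y (successors {v, z, n}): φ is true.
  z (successors {w, x}): φ is true.
  t (successors {z}): φ is true.
  m (successors {u, x, z, t, n}): φ is true.
  n (successors {u, w, n}): φ is true.
For instance, at n:
  At n: Box (not r or r) is true, Box r is false, so Box (not r or r) or Box r is true.
    At n: Box (not r or r) requires not r or r at every successor {u, w, n}.
      At u: not r or r is true.
      At w: not r or r is true.
      At n: not r or r is true.
    So Box (not r or r) is true at n.
    At n: Box r requires r at every successor {u, w, n}.
      r fails at u, so Box r is false at n.
Satisfying worlds: {u, v, w, x, y, z, t, m, n}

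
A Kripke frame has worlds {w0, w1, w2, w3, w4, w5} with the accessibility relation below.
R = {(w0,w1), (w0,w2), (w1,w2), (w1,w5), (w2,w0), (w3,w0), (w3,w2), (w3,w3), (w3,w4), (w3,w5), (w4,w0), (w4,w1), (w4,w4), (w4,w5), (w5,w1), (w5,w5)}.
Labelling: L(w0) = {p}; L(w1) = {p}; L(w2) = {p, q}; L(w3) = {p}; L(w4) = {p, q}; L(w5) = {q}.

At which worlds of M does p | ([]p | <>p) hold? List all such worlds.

Let φ = p | ([]p | <>p). Evaluate φ at each world:
  w0 (successors {w1, w2}): φ is true.
  w1 (successors {w2, w5}): φ is true.
  w2 (successors {w0}): φ is true.
  w3 (successors {w0, w2, w3, w4, w5}): φ is true.
  w4 (successors {w0, w1, w4, w5}): φ is true.
  w5 (successors {w1, w5}): φ is true.
For instance, at w2:
  At w2: p is true, []p | <>p is true, so p | ([]p | <>p) is true.
    At w2: []p is true, <>p is true, so []p | <>p is true.
      At w2: []p requires p at every successor {w0}.
        At w0: p is true.
      So []p is true at w2.
      At w2: <>p requires p at some successor in {w0}.
        p holds at w0, so <>p is true at w2.
Satisfying worlds: {w0, w1, w2, w3, w4, w5}

w0, w1, w2, w3, w4, w5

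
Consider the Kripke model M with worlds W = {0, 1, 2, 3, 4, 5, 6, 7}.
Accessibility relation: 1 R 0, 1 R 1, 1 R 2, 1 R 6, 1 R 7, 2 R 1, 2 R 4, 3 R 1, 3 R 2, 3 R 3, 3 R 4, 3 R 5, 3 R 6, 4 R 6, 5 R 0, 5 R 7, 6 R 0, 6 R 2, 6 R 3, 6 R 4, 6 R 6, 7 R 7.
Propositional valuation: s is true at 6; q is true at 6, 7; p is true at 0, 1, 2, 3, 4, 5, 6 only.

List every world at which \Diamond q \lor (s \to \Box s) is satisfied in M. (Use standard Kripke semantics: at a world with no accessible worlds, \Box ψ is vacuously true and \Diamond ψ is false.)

0, 1, 2, 3, 4, 5, 6, 7

Let φ = \Diamond q \lor (s \to \Box s). Evaluate φ at each world:
  0 (successors ∅): φ is true.
  1 (successors {0, 1, 2, 6, 7}): φ is true.
  2 (successors {1, 4}): φ is true.
  3 (successors {1, 2, 3, 4, 5, 6}): φ is true.
  4 (successors {6}): φ is true.
  5 (successors {0, 7}): φ is true.
  6 (successors {0, 2, 3, 4, 6}): φ is true.
  7 (successors {7}): φ is true.
For instance, at 6:
  At 6: \Diamond q is true, s \to \Box s is false, so \Diamond q \lor (s \to \Box s) is true.
    At 6: \Diamond q requires q at some successor in {0, 2, 3, 4, 6}.
      q holds at 6, so \Diamond q is true at 6.
    At 6: s is true, \Box s is false, so s \to \Box s is false.
      At 6: \Box s requires s at every successor {0, 2, 3, 4, 6}.
        s fails at 0, so \Box s is false at 6.
Satisfying worlds: {0, 1, 2, 3, 4, 5, 6, 7}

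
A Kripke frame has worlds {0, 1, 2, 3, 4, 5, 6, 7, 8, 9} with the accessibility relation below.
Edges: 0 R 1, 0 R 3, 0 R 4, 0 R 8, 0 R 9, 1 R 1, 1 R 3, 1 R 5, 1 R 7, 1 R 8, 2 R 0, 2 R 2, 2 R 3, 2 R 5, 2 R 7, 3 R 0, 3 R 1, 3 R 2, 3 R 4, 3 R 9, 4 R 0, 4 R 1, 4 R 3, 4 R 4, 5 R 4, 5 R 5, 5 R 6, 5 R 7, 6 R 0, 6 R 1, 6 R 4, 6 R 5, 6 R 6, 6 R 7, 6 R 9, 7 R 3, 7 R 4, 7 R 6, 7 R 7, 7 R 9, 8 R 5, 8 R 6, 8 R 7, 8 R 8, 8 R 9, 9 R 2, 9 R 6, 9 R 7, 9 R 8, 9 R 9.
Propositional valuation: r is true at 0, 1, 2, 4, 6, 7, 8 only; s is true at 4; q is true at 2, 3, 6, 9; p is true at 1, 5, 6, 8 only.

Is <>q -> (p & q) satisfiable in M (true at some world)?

Let φ = <>q -> (p & q). Evaluate φ at each world:
  0 (successors {1, 3, 4, 8, 9}): φ is false.
  1 (successors {1, 3, 5, 7, 8}): φ is false.
  2 (successors {0, 2, 3, 5, 7}): φ is false.
  3 (successors {0, 1, 2, 4, 9}): φ is false.
  4 (successors {0, 1, 3, 4}): φ is false.
  5 (successors {4, 5, 6, 7}): φ is false.
  6 (successors {0, 1, 4, 5, 6, 7, 9}): φ is true.
  7 (successors {3, 4, 6, 7, 9}): φ is false.
  8 (successors {5, 6, 7, 8, 9}): φ is false.
  9 (successors {2, 6, 7, 8, 9}): φ is false.
Detail at 6 (witness):
  At 6: <>q is true, p & q is true, so <>q -> (p & q) is true.
    At 6: <>q requires q at some successor in {0, 1, 4, 5, 6, 7, 9}.
      q holds at 6, so <>q is true at 6.

Yes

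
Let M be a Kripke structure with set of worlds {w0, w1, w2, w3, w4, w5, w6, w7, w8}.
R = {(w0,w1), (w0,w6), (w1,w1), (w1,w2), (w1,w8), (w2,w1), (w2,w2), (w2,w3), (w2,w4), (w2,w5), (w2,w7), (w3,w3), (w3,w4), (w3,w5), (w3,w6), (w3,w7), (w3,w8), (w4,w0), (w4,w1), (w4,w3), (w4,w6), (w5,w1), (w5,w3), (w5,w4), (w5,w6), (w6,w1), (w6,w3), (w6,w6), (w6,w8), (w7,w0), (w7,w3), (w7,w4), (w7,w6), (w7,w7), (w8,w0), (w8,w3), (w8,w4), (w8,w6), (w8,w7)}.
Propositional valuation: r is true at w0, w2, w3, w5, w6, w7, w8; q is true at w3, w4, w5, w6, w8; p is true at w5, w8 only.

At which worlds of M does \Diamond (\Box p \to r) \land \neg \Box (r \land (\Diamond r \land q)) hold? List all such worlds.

w0, w1, w2, w3, w4, w5, w6, w7, w8

Recall that \Box ψ holds at a world iff ψ holds at every accessible world, and \Diamond ψ holds iff ψ holds at some accessible world.
Let φ = \Diamond (\Box p \to r) \land \neg \Box (r \land (\Diamond r \land q)). Evaluate φ at each world:
  w0 (successors {w1, w6}): φ is true.
  w1 (successors {w1, w2, w8}): φ is true.
  w2 (successors {w1, w2, w3, w4, w5, w7}): φ is true.
  w3 (successors {w3, w4, w5, w6, w7, w8}): φ is true.
  w4 (successors {w0, w1, w3, w6}): φ is true.
  w5 (successors {w1, w3, w4, w6}): φ is true.
  w6 (successors {w1, w3, w6, w8}): φ is true.
  w7 (successors {w0, w3, w4, w6, w7}): φ is true.
  w8 (successors {w0, w3, w4, w6, w7}): φ is true.
For instance, at w0:
  At w0: \Diamond (\Box p \to r) is true, \neg \Box (r \land (\Diamond r \land q)) is true, so \Diamond (\Box p \to r) \land \neg \Box (r \land (\Diamond r \land q)) is true.
    At w0: \Diamond (\Box p \to r) requires \Box p \to r at some successor in {w1, w6}.
      \Box p \to r holds at w1, so \Diamond (\Box p \to r) is true at w0.
    At w0: \Box (r \land (\Diamond r \land q)) is false, so \neg \Box (r \land (\Diamond r \land q)) is true.
      At w0: \Box (r \land (\Diamond r \land q)) requires r \land (\Diamond r \land q) at every successor {w1, w6}.
        r \land (\Diamond r \land q) fails at w1, so \Box (r \land (\Diamond r \land q)) is false at w0.
Satisfying worlds: {w0, w1, w2, w3, w4, w5, w6, w7, w8}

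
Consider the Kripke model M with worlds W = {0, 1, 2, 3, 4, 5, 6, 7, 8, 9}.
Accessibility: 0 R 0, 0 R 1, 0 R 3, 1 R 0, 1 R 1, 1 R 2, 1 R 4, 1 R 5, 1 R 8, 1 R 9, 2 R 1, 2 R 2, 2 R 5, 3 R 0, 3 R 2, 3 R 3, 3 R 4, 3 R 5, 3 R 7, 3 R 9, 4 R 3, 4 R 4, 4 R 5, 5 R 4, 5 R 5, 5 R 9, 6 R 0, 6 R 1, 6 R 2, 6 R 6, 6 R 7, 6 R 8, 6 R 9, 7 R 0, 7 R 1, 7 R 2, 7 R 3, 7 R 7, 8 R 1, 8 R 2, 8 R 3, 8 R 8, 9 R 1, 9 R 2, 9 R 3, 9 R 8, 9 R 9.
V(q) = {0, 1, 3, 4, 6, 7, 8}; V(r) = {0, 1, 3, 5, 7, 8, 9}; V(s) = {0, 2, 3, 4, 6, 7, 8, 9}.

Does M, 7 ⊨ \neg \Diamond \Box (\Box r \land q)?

Yes

At 7: \Diamond \Box (\Box r \land q) is false, so \neg \Diamond \Box (\Box r \land q) is true.
  At 7: \Diamond \Box (\Box r \land q) requires \Box (\Box r \land q) at some successor in {0, 1, 2, 3, 7}.
    At 0: \Box (\Box r \land q) is false.
    At 1: \Box (\Box r \land q) is false.
    At 2: \Box (\Box r \land q) is false.
    At 3: \Box (\Box r \land q) is false.
    At 7: \Box (\Box r \land q) is false.
  So \Diamond \Box (\Box r \land q) is false at 7.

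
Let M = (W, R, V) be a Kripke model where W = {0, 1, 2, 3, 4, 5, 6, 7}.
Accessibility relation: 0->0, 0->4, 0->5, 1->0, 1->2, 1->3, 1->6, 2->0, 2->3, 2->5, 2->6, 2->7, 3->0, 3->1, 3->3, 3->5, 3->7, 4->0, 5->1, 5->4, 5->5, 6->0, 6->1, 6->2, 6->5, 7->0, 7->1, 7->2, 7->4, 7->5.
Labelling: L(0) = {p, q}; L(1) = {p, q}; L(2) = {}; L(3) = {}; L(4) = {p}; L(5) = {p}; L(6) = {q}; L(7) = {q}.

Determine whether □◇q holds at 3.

At 3: □◇q requires ◇q at every successor {0, 1, 3, 5, 7}.
  At 0: ◇q is true.
  At 1: ◇q is true.
  At 3: ◇q is true.
  At 5: ◇q is true.
  At 7: ◇q is true.
So □◇q is true at 3.

Yes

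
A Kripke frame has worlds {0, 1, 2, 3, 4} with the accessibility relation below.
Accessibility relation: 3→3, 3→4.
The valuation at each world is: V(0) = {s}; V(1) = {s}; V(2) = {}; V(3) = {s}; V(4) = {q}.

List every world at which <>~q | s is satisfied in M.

0, 1, 3

Recall that <>ψ holds at a world iff ψ holds at some accessible world.
Let φ = <>~q | s. Evaluate φ at each world:
  0 (successors ∅): φ is true.
  1 (successors ∅): φ is true.
  2 (successors ∅): φ is false.
  3 (successors {3, 4}): φ is true.
  4 (successors ∅): φ is false.
For instance, at 3:
  At 3: <>~q is true, s is true, so <>~q | s is true.
    At 3: <>~q requires ~q at some successor in {3, 4}.
      ~q holds at 3, so <>~q is true at 3.
Satisfying worlds: {0, 1, 3}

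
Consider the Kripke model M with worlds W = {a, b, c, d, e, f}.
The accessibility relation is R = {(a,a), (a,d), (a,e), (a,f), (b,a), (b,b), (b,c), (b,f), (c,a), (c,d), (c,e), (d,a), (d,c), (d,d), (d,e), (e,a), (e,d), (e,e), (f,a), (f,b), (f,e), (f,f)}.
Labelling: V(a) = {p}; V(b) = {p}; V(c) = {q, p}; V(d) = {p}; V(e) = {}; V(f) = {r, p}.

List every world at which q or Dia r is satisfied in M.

Let φ = q or Dia r. Evaluate φ at each world:
  a (successors {a, d, e, f}): φ is true.
  b (successors {a, b, c, f}): φ is true.
  c (successors {a, d, e}): φ is true.
  d (successors {a, c, d, e}): φ is false.
  e (successors {a, d, e}): φ is false.
  f (successors {a, b, e, f}): φ is true.
For instance, at b:
  At b: q is false, Dia r is true, so q or Dia r is true.
    At b: Dia r requires r at some successor in {a, b, c, f}.
      r holds at f, so Dia r is true at b.
Satisfying worlds: {a, b, c, f}

a, b, c, f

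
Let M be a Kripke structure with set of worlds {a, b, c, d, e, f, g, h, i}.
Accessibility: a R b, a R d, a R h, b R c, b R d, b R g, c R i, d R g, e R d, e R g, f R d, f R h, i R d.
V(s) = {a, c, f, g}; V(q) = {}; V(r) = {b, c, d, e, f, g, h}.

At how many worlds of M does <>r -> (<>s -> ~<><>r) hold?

7

Let φ = <>r -> (<>s -> ~<><>r). Evaluate φ at each world:
  a (successors {b, d, h}): φ is true.
  b (successors {c, d, g}): φ is false.
  c (successors {i}): φ is true.
  d (successors {g}): φ is true.
  e (successors {d, g}): φ is false.
  f (successors {d, h}): φ is true.
  g (successors ∅): φ is true.
  h (successors ∅): φ is true.
  i (successors {d}): φ is true.
For instance, at d:
  At d: <>r is true, <>s -> ~<><>r is true, so <>r -> (<>s -> ~<><>r) is true.
    At d: <>r requires r at some successor in {g}.
      r holds at g, so <>r is true at d.
    At d: <>s is true, ~<><>r is true, so <>s -> ~<><>r is true.
      At d: <>s requires s at some successor in {g}.
        s holds at g, so <>s is true at d.
      At d: <><>r is false, so ~<><>r is true.
Satisfying worlds: {a, c, d, f, g, h, i}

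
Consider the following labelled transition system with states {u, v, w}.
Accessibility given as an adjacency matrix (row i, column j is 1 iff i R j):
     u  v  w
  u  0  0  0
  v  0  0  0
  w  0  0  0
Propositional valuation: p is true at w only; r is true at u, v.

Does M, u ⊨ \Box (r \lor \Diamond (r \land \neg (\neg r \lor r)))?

At u: no accessible worlds, so \Box (r \lor \Diamond (r \land \neg (\neg r \lor r))) holds vacuously.

Yes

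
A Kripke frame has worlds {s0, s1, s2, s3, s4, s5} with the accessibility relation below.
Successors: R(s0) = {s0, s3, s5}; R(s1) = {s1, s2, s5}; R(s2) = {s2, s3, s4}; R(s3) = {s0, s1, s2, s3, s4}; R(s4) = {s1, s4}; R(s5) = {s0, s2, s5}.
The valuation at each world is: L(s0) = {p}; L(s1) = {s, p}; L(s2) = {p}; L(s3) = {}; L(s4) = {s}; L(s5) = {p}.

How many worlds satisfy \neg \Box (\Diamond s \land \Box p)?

6

Let φ = \neg \Box (\Diamond s \land \Box p). Evaluate φ at each world:
  s0 (successors {s0, s3, s5}): φ is true.
  s1 (successors {s1, s2, s5}): φ is true.
  s2 (successors {s2, s3, s4}): φ is true.
  s3 (successors {s0, s1, s2, s3, s4}): φ is true.
  s4 (successors {s1, s4}): φ is true.
  s5 (successors {s0, s2, s5}): φ is true.
For instance, at s2:
  At s2: \Box (\Diamond s \land \Box p) is false, so \neg \Box (\Diamond s \land \Box p) is true.
    At s2: \Box (\Diamond s \land \Box p) requires \Diamond s \land \Box p at every successor {s2, s3, s4}.
      \Diamond s \land \Box p fails at s2, so \Box (\Diamond s \land \Box p) is false at s2.
Satisfying worlds: {s0, s1, s2, s3, s4, s5}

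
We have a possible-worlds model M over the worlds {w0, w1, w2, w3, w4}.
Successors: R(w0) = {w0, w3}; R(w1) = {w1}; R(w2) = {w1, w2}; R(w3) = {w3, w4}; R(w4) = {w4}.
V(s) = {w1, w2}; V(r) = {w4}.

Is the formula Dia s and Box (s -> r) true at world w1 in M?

No

At w1: Dia s is true, Box (s -> r) is false, so Dia s and Box (s -> r) is false.
  At w1: Dia s requires s at some successor in {w1}.
    s holds at w1, so Dia s is true at w1.
  At w1: Box (s -> r) requires s -> r at every successor {w1}.
    s -> r fails at w1, so Box (s -> r) is false at w1.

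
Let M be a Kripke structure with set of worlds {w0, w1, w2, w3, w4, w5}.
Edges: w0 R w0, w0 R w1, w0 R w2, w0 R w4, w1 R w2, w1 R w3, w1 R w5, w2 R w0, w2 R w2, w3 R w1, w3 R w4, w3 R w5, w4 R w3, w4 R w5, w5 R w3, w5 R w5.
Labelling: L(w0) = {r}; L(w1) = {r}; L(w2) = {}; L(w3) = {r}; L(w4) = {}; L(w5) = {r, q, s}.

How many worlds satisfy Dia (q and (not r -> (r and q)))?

4

Let φ = Dia (q and (not r -> (r and q))). Evaluate φ at each world:
  w0 (successors {w0, w1, w2, w4}): φ is false.
  w1 (successors {w2, w3, w5}): φ is true.
  w2 (successors {w0, w2}): φ is false.
  w3 (successors {w1, w4, w5}): φ is true.
  w4 (successors {w3, w5}): φ is true.
  w5 (successors {w3, w5}): φ is true.
For instance, at w4:
  At w4: Dia (q and (not r -> (r and q))) requires q and (not r -> (r and q)) at some successor in {w3, w5}.
    q and (not r -> (r and q)) holds at w5, so Dia (q and (not r -> (r and q))) is true at w4.
Satisfying worlds: {w1, w3, w4, w5}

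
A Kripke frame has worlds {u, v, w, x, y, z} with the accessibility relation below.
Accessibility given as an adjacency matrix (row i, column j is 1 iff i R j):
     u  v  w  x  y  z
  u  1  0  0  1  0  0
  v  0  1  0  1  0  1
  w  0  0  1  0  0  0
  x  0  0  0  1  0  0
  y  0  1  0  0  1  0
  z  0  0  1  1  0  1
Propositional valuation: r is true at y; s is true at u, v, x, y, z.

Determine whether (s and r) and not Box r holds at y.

Yes

Recall that Box ψ holds at a world iff ψ holds at every accessible world, and Dia ψ holds iff ψ holds at some accessible world.
At y: s and r is true, not Box r is true, so (s and r) and not Box r is true.
  At y: Box r is false, so not Box r is true.
    At y: Box r requires r at every successor {v, y}.
      r fails at v, so Box r is false at y.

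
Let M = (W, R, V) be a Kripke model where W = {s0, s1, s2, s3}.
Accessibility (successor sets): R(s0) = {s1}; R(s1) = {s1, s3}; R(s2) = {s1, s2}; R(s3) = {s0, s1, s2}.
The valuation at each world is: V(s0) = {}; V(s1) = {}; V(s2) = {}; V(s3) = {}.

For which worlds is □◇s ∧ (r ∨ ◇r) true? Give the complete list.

none

Let φ = □◇s ∧ (r ∨ ◇r). Evaluate φ at each world:
  s0 (successors {s1}): φ is false.
  s1 (successors {s1, s3}): φ is false.
  s2 (successors {s1, s2}): φ is false.
  s3 (successors {s0, s1, s2}): φ is false.
For instance, at s0:
  At s0: □◇s is false, r ∨ ◇r is false, so □◇s ∧ (r ∨ ◇r) is false.
    At s0: □◇s requires ◇s at every successor {s1}.
      ◇s fails at s1, so □◇s is false at s0.
    At s0: r is false, ◇r is false, so r ∨ ◇r is false.
      At s0: ◇r requires r at some successor in {s1}.
        At s1: r is false.
      So ◇r is false at s0.
Satisfying worlds: none.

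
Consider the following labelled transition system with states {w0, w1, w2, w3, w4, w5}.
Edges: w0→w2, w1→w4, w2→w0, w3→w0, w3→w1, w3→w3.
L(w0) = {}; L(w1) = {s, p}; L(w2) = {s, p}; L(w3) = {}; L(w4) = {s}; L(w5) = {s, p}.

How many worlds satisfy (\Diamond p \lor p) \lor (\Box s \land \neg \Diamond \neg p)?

6

Let φ = (\Diamond p \lor p) \lor (\Box s \land \neg \Diamond \neg p). Evaluate φ at each world:
  w0 (successors {w2}): φ is true.
  w1 (successors {w4}): φ is true.
  w2 (successors {w0}): φ is true.
  w3 (successors {w0, w1, w3}): φ is true.
  w4 (successors ∅): φ is true.
  w5 (successors ∅): φ is true.
For instance, at w0:
  At w0: \Diamond p \lor p is true, \Box s \land \neg \Diamond \neg p is true, so (\Diamond p \lor p) \lor (\Box s \land \neg \Diamond \neg p) is true.
    At w0: \Diamond p is true, p is false, so \Diamond p \lor p is true.
      At w0: \Diamond p requires p at some successor in {w2}.
        p holds at w2, so \Diamond p is true at w0.
    At w0: \Box s is true, \neg \Diamond \neg p is true, so \Box s \land \neg \Diamond \neg p is true.
      At w0: \Box s requires s at every successor {w2}.
        At w2: s is true.
      So \Box s is true at w0.
      At w0: \Diamond \neg p is false, so \neg \Diamond \neg p is true.
Satisfying worlds: {w0, w1, w2, w3, w4, w5}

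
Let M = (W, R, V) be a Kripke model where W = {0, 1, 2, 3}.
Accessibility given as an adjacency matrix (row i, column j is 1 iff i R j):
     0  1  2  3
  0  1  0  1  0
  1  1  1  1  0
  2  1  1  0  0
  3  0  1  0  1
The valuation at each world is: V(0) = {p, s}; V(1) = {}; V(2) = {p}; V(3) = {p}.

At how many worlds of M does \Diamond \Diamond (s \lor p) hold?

4

Let φ = \Diamond \Diamond (s \lor p). Evaluate φ at each world:
  0 (successors {0, 2}): φ is true.
  1 (successors {0, 1, 2}): φ is true.
  2 (successors {0, 1}): φ is true.
  3 (successors {1, 3}): φ is true.
For instance, at 0:
  At 0: \Diamond \Diamond (s \lor p) requires \Diamond (s \lor p) at some successor in {0, 2}.
    \Diamond (s \lor p) holds at 0, so \Diamond \Diamond (s \lor p) is true at 0.
      At 0: \Diamond (s \lor p) requires s \lor p at some successor in {0, 2}.
        s \lor p holds at 0, so \Diamond (s \lor p) is true at 0.
Satisfying worlds: {0, 1, 2, 3}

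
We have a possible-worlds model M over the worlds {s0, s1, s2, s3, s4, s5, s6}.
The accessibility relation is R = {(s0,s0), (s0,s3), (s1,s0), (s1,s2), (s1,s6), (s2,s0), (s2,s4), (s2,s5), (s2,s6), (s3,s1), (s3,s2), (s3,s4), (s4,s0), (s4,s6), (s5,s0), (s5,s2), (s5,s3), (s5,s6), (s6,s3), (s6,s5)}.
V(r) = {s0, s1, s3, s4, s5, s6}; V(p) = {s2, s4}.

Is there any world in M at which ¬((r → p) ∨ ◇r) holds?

Recall that ◇ψ holds at a world iff ψ holds at some accessible world.
Let φ = ¬((r → p) ∨ ◇r). Evaluate φ at each world:
  s0 (successors {s0, s3}): φ is false.
  s1 (successors {s0, s2, s6}): φ is false.
  s2 (successors {s0, s4, s5, s6}): φ is false.
  s3 (successors {s1, s2, s4}): φ is false.
  s4 (successors {s0, s6}): φ is false.
  s5 (successors {s0, s2, s3, s6}): φ is false.
  s6 (successors {s3, s5}): φ is false.
For instance, at s5:
  At s5: (r → p) ∨ ◇r is true, so ¬((r → p) ∨ ◇r) is false.
    At s5: r → p is false, ◇r is true, so (r → p) ∨ ◇r is true.
      At s5: ◇r requires r at some successor in {s0, s2, s3, s6}.
        r holds at s0, so ◇r is true at s5.

No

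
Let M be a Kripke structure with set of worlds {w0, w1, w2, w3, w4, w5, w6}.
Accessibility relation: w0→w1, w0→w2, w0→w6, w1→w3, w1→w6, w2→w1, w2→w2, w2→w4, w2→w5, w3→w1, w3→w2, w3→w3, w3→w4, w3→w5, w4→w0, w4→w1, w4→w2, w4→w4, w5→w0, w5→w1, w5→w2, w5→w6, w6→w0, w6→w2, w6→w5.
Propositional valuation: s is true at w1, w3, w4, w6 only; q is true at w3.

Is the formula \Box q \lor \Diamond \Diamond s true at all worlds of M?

Yes

Let φ = \Box q \lor \Diamond \Diamond s. Evaluate φ at each world:
  w0 (successors {w1, w2, w6}): φ is true.
  w1 (successors {w3, w6}): φ is true.
  w2 (successors {w1, w2, w4, w5}): φ is true.
  w3 (successors {w1, w2, w3, w4, w5}): φ is true.
  w4 (successors {w0, w1, w2, w4}): φ is true.
  w5 (successors {w0, w1, w2, w6}): φ is true.
  w6 (successors {w0, w2, w5}): φ is true.
For instance, at w5:
  At w5: \Box q is false, \Diamond \Diamond s is true, so \Box q \lor \Diamond \Diamond s is true.
    At w5: \Box q requires q at every successor {w0, w1, w2, w6}.
      q fails at w0, so \Box q is false at w5.
    At w5: \Diamond \Diamond s requires \Diamond s at some successor in {w0, w1, w2, w6}.
      \Diamond s holds at w0, so \Diamond \Diamond s is true at w5.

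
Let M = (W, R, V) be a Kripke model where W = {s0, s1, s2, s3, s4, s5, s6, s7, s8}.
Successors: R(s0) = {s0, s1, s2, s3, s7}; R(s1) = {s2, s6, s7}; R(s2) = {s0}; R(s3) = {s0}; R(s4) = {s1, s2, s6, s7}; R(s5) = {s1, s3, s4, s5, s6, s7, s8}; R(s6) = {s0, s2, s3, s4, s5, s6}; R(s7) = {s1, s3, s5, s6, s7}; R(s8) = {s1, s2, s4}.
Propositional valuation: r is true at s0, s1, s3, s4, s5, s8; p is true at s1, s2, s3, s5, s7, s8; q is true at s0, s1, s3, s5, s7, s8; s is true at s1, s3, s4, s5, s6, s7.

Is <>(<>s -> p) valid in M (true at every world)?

Recall that <>ψ holds at a world iff ψ holds at some accessible world.
Let φ = <>(<>s -> p). Evaluate φ at each world:
  s0 (successors {s0, s1, s2, s3, s7}): φ is true.
  s1 (successors {s2, s6, s7}): φ is true.
  s2 (successors {s0}): φ is false.
  s3 (successors {s0}): φ is false.
  s4 (successors {s1, s2, s6, s7}): φ is true.
  s5 (successors {s1, s3, s4, s5, s6, s7, s8}): φ is true.
  s6 (successors {s0, s2, s3, s4, s5, s6}): φ is true.
  s7 (successors {s1, s3, s5, s6, s7}): φ is true.
  s8 (successors {s1, s2, s4}): φ is true.
Detail at s2 (counterexample):
  At s2: <>(<>s -> p) requires <>s -> p at some successor in {s0}.
    At s0: <>s -> p is false.
  So <>(<>s -> p) is false at s2.

No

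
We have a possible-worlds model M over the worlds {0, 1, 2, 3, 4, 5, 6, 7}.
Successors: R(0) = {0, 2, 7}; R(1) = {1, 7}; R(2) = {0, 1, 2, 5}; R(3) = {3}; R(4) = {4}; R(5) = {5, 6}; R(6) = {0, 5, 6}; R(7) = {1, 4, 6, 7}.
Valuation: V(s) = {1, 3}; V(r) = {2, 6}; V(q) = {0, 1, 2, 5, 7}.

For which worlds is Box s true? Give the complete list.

Let φ = Box s. Evaluate φ at each world:
  0 (successors {0, 2, 7}): φ is false.
  1 (successors {1, 7}): φ is false.
  2 (successors {0, 1, 2, 5}): φ is false.
  3 (successors {3}): φ is true.
  4 (successors {4}): φ is false.
  5 (successors {5, 6}): φ is false.
  6 (successors {0, 5, 6}): φ is false.
  7 (successors {1, 4, 6, 7}): φ is false.
For instance, at 4:
  At 4: Box s requires s at every successor {4}.
    s fails at 4, so Box s is false at 4.
Satisfying worlds: {3}

3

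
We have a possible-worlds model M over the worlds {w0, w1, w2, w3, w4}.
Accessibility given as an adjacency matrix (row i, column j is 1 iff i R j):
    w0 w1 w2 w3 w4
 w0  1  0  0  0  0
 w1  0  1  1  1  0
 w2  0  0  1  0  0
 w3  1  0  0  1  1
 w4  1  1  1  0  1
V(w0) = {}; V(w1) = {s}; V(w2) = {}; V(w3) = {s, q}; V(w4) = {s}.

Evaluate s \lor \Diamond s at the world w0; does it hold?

No

At w0: s is false, \Diamond s is false, so s \lor \Diamond s is false.
  At w0: \Diamond s requires s at some successor in {w0}.
    At w0: s is false.
  So \Diamond s is false at w0.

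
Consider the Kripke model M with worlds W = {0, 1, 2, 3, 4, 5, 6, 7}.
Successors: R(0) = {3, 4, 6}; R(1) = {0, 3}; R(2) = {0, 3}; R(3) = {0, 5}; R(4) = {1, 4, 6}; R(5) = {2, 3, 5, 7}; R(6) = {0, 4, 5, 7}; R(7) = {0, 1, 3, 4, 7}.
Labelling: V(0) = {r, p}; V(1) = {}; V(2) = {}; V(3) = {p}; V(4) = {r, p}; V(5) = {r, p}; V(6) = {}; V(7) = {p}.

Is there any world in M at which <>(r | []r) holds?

Let φ = <>(r | []r). Evaluate φ at each world:
  0 (successors {3, 4, 6}): φ is true.
  1 (successors {0, 3}): φ is true.
  2 (successors {0, 3}): φ is true.
  3 (successors {0, 5}): φ is true.
  4 (successors {1, 4, 6}): φ is true.
  5 (successors {2, 3, 5, 7}): φ is true.
  6 (successors {0, 4, 5, 7}): φ is true.
  7 (successors {0, 1, 3, 4, 7}): φ is true.
Detail at 0 (witness):
  At 0: <>(r | []r) requires r | []r at some successor in {3, 4, 6}.
    r | []r holds at 3, so <>(r | []r) is true at 0.
      At 3: r is false, []r is true, so r | []r is true.

Yes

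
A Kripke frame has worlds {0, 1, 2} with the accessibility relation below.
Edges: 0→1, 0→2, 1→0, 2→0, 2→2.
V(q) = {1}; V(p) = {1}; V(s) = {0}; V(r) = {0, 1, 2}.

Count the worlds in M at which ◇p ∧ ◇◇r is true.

1

Let φ = ◇p ∧ ◇◇r. Evaluate φ at each world:
  0 (successors {1, 2}): φ is true.
  1 (successors {0}): φ is false.
  2 (successors {0, 2}): φ is false.
For instance, at 1:
  At 1: ◇p is false, ◇◇r is true, so ◇p ∧ ◇◇r is false.
    At 1: ◇p requires p at some successor in {0}.
      At 0: p is false.
    So ◇p is false at 1.
    At 1: ◇◇r requires ◇r at some successor in {0}.
      ◇r holds at 0, so ◇◇r is true at 1.
Satisfying worlds: {0}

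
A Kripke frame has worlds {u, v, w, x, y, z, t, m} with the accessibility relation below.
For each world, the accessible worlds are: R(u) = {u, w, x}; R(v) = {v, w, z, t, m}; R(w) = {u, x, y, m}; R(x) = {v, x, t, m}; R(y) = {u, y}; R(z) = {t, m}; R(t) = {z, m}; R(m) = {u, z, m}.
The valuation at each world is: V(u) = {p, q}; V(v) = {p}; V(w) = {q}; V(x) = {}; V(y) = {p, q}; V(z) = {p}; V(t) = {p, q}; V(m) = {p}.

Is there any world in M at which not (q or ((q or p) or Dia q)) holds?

No

Let φ = not (q or ((q or p) or Dia q)). Evaluate φ at each world:
  u (successors {u, w, x}): φ is false.
  v (successors {v, w, z, t, m}): φ is false.
  w (successors {u, x, y, m}): φ is false.
  x (successors {v, x, t, m}): φ is false.
  y (successors {u, y}): φ is false.
  z (successors {t, m}): φ is false.
  t (successors {z, m}): φ is false.
  m (successors {u, z, m}): φ is false.
For instance, at y:
  At y: q or ((q or p) or Dia q) is true, so not (q or ((q or p) or Dia q)) is false.
    At y: q is true, (q or p) or Dia q is true, so q or ((q or p) or Dia q) is true.
      At y: q or p is true, Dia q is true, so (q or p) or Dia q is true.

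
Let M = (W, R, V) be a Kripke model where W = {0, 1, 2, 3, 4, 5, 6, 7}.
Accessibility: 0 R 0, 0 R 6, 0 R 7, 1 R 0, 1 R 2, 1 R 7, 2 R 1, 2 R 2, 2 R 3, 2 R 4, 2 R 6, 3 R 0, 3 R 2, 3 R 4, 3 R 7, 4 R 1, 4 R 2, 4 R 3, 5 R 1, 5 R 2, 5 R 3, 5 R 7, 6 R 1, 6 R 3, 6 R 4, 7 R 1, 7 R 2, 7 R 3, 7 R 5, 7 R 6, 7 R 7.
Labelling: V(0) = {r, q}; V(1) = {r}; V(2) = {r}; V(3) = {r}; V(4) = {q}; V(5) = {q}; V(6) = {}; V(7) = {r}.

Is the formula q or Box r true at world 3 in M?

No

Recall that Box ψ holds at a world iff ψ holds at every accessible world, and Dia ψ holds iff ψ holds at some accessible world.
At 3: q is false, Box r is false, so q or Box r is false.
  At 3: Box r requires r at every successor {0, 2, 4, 7}.
    r fails at 4, so Box r is false at 3.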